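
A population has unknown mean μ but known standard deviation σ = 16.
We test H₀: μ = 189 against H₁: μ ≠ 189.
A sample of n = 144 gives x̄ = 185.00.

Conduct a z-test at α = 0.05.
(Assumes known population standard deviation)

Standard error: SE = σ/√n = 16/√144 = 1.3333
z-statistic: z = (x̄ - μ₀)/SE = (185.00 - 189)/1.3333 = -3.0001
Critical value: ±1.960
p-value = 0.0027
Decision: reject H₀

Answer: z = -3.0001, reject H₀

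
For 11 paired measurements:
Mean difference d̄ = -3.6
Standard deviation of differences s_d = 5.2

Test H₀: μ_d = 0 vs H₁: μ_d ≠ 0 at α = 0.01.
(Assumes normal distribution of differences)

Answer: t = -2.2961, fail to reject H₀

Derivation:
df = n - 1 = 10
SE = s_d/√n = 5.2/√11 = 1.5679
t = d̄/SE = -3.6/1.5679 = -2.2961
Critical value: t_{0.005,10} = ±3.169
p-value ≈ 0.0445
Decision: fail to reject H₀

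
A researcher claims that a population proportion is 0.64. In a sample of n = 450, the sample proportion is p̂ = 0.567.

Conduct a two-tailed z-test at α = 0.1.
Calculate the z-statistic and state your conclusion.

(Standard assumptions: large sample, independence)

Answer: z = -3.2262, reject H₀

Derivation:
H₀: p = 0.64, H₁: p ≠ 0.64
Standard error: SE = √(p₀(1-p₀)/n) = √(0.64×0.36/450) = 0.022627
z-statistic: z = (p̂ - p₀)/SE = (0.567 - 0.64)/0.022627 = -3.2262
Critical value: z_0.05 = ±1.645
p-value = 0.0013
Decision: reject H₀ at α = 0.1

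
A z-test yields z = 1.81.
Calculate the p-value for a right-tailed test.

Answer: p-value ≈ 0.0351

Derivation:
For z = 1.81:
p = P(Z > 1.81) = 1 - Φ(1.81) = 0.0351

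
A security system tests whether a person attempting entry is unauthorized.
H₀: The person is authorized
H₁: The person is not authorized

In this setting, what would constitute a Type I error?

Answer: Denying entry to an authorized person

Derivation:
Type I error: rejecting H₀ when it is actually true (false positive).
Type II error: failing to reject H₀ when H₁ is actually true (false negative).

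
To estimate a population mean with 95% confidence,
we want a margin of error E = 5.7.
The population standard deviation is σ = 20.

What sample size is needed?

Answer: n = 48

Derivation:
z_0.025 = 1.960
n = (z×σ/E)² = (1.960×20/5.7)²
n = 47.2958
Round up: n = 48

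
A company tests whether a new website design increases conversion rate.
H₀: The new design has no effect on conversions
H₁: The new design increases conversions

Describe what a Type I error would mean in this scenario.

Answer: Switching to a new design that doesn't actually help

Derivation:
Type I error: rejecting H₀ when it is actually true (false positive).
Type II error: failing to reject H₀ when H₁ is actually true (false negative).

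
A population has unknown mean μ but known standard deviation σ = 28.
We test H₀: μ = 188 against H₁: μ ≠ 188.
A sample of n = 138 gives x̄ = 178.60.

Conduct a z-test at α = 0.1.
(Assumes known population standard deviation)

Answer: z = -3.9438, reject H₀

Derivation:
Standard error: SE = σ/√n = 28/√138 = 2.3835
z-statistic: z = (x̄ - μ₀)/SE = (178.60 - 188)/2.3835 = -3.9438
Critical value: ±1.645
p-value = 0.0001
Decision: reject H₀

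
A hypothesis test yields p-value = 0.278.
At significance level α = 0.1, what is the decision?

Compare p-value to α:
0.278 ≥ 0.1
Decision: fail to reject H₀

Answer: fail to reject H₀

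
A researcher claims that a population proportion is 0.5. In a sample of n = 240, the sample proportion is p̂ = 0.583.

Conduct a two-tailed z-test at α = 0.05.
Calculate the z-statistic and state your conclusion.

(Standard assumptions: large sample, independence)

H₀: p = 0.5, H₁: p ≠ 0.5
Standard error: SE = √(p₀(1-p₀)/n) = √(0.5×0.5/240) = 0.032275
z-statistic: z = (p̂ - p₀)/SE = (0.583 - 0.5)/0.032275 = 2.5716
Critical value: z_0.025 = ±1.960
p-value = 0.0101
Decision: reject H₀ at α = 0.05

Answer: z = 2.5716, reject H₀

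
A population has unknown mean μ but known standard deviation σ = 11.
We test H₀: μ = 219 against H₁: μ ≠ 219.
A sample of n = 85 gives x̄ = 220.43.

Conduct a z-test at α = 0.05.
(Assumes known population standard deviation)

Answer: z = 1.1986, fail to reject H₀

Derivation:
Standard error: SE = σ/√n = 11/√85 = 1.1931
z-statistic: z = (x̄ - μ₀)/SE = (220.43 - 219)/1.1931 = 1.1986
Critical value: ±1.960
p-value = 0.2307
Decision: fail to reject H₀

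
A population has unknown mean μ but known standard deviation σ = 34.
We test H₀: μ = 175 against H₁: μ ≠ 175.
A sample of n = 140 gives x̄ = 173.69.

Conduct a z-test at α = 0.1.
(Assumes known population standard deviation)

Answer: z = -0.4559, fail to reject H₀

Derivation:
Standard error: SE = σ/√n = 34/√140 = 2.8735
z-statistic: z = (x̄ - μ₀)/SE = (173.69 - 175)/2.8735 = -0.4559
Critical value: ±1.645
p-value = 0.6485
Decision: fail to reject H₀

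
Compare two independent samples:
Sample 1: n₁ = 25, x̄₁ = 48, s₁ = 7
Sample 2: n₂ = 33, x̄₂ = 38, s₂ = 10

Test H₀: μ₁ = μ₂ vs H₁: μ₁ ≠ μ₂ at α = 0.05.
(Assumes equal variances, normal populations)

Answer: t = 4.2666, reject H₀

Derivation:
Pooled variance: s²_p = [24×7² + 32×10²]/(56) = 78.1429
s_p = 8.8398
SE = s_p×√(1/n₁ + 1/n₂) = 8.8398×√(1/25 + 1/33) = 2.3438
t = (x̄₁ - x̄₂)/SE = (48 - 38)/2.3438 = 4.2666
df = 56, t-critical = ±2.003
Decision: reject H₀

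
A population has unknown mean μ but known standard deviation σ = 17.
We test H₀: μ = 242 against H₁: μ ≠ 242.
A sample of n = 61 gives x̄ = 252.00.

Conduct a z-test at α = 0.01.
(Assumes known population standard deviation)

Standard error: SE = σ/√n = 17/√61 = 2.1766
z-statistic: z = (x̄ - μ₀)/SE = (252.00 - 242)/2.1766 = 4.5943
Critical value: ±2.576
p-value < 0.0001
Decision: reject H₀

Answer: z = 4.5943, reject H₀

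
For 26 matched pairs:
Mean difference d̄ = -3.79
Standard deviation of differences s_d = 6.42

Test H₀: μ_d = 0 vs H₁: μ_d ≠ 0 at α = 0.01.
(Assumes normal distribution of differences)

Answer: t = -3.0101, reject H₀

Derivation:
df = n - 1 = 25
SE = s_d/√n = 6.42/√26 = 1.2591
t = d̄/SE = -3.79/1.2591 = -3.0101
Critical value: t_{0.005,25} = ±2.787
p-value ≈ 0.0059
Decision: reject H₀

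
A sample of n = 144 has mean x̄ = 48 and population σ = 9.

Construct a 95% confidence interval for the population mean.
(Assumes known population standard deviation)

Confidence level: 95%, α = 0.05
z_0.025 = 1.960
SE = σ/√n = 9/√144 = 0.7500
Margin of error = 1.960 × 0.7500 = 1.4700
CI: x̄ ± margin = 48 ± 1.4700
CI: (46.5300, 49.4700)

Answer: (46.5300, 49.4700)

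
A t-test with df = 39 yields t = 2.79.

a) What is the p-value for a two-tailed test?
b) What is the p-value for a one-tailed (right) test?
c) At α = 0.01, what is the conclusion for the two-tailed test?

Answer: a) 0.0081, b) 0.0041, c) reject H₀

Derivation:
Using t-distribution with df = 39:
a) Two-tailed: p = 2×P(T > 2.79) = 0.0081
b) One-tailed: p = P(T > 2.79) = 0.0041
c) 0.0081 < 0.01, reject H₀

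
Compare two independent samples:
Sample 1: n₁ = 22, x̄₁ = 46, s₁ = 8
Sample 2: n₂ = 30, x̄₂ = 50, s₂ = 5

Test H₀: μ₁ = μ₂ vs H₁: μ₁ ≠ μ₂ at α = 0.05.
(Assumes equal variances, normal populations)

Pooled variance: s²_p = [21×8² + 29×5²]/(50) = 41.3800
s_p = 6.4327
SE = s_p×√(1/n₁ + 1/n₂) = 6.4327×√(1/22 + 1/30) = 1.8056
t = (x̄₁ - x̄₂)/SE = (46 - 50)/1.8056 = -2.2153
df = 50, t-critical = ±2.009
Decision: reject H₀

Answer: t = -2.2153, reject H₀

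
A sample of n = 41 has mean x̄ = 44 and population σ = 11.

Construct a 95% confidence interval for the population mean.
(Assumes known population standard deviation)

Answer: (40.6329, 47.3671)

Derivation:
Confidence level: 95%, α = 0.05
z_0.025 = 1.960
SE = σ/√n = 11/√41 = 1.7179
Margin of error = 1.960 × 1.7179 = 3.3671
CI: x̄ ± margin = 44 ± 3.3671
CI: (40.6329, 47.3671)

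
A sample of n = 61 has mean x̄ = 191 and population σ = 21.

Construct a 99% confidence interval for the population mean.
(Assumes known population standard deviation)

Confidence level: 99%, α = 0.01
z_0.005 = 2.576
SE = σ/√n = 21/√61 = 2.6888
Margin of error = 2.576 × 2.6888 = 6.9263
CI: x̄ ± margin = 191 ± 6.9263
CI: (184.0737, 197.9263)

Answer: (184.0737, 197.9263)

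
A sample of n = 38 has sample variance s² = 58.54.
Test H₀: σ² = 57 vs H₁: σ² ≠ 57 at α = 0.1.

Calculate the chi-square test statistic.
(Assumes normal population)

df = n - 1 = 37
χ² = (n-1)s²/σ₀² = 37×58.54/57 = 37.9996
Critical values: χ²_{0.95,37} = 24.075, χ²_{0.05,37} = 52.192
Rejection region: χ² < 24.075 or χ² > 52.192
Decision: fail to reject H₀

Answer: χ² = 37.9996, fail to reject H₀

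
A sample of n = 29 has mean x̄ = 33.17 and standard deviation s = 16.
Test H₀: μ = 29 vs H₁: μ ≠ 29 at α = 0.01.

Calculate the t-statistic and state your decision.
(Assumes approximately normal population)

Answer: t = 1.4035, fail to reject H₀

Derivation:
df = n - 1 = 28
SE = s/√n = 16/√29 = 2.9711
t = (x̄ - μ₀)/SE = (33.17 - 29)/2.9711 = 1.4035
Critical value: t_{0.005,28} = ±2.763
p-value ≈ 0.1715
Decision: fail to reject H₀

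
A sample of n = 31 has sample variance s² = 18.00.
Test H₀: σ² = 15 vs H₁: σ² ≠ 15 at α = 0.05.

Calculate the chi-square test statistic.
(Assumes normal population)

df = n - 1 = 30
χ² = (n-1)s²/σ₀² = 30×18.00/15 = 36.0000
Critical values: χ²_{0.975,30} = 16.791, χ²_{0.025,30} = 46.979
Rejection region: χ² < 16.791 or χ² > 46.979
Decision: fail to reject H₀

Answer: χ² = 36.0000, fail to reject H₀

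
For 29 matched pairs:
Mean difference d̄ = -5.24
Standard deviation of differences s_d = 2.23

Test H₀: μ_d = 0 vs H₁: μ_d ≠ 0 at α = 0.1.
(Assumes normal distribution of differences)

Answer: t = -12.6539, reject H₀

Derivation:
df = n - 1 = 28
SE = s_d/√n = 2.23/√29 = 0.4141
t = d̄/SE = -5.24/0.4141 = -12.6539
Critical value: t_{0.05,28} = ±1.701
p-value < 0.0001
Decision: reject H₀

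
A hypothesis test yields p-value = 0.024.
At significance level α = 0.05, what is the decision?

Answer: reject H₀

Derivation:
Compare p-value to α:
0.024 < 0.05
Decision: reject H₀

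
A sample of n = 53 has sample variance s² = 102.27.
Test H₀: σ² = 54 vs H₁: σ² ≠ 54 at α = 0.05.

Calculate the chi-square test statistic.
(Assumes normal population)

df = n - 1 = 52
χ² = (n-1)s²/σ₀² = 52×102.27/54 = 98.4822
Critical values: χ²_{0.975,52} = 33.968, χ²_{0.025,52} = 73.810
Rejection region: χ² < 33.968 or χ² > 73.810
Decision: reject H₀

Answer: χ² = 98.4822, reject H₀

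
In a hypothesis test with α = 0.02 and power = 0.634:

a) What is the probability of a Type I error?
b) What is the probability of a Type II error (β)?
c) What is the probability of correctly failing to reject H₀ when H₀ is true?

Answer: a) 0.02, b) 0.366, c) 0.98

Derivation:
a) Type I error probability = α = 0.02
b) Power = P(reject H₀ | H₁ true) = 1 - β = 0.634, so Type II error probability = β = 1 - Power = 0.366
c) P(fail to reject H₀ | H₀ true) = 1 - α = 0.98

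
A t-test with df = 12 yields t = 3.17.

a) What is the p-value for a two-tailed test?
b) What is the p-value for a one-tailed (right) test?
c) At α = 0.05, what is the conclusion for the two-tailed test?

Answer: a) 0.0081, b) 0.0040, c) reject H₀

Derivation:
Using t-distribution with df = 12:
a) Two-tailed: p = 2×P(T > 3.17) = 0.0081
b) One-tailed: p = P(T > 3.17) = 0.0040
c) 0.0081 < 0.05, reject H₀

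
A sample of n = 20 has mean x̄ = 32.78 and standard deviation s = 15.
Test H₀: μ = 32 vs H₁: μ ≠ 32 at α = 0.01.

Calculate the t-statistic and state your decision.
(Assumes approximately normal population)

df = n - 1 = 19
SE = s/√n = 15/√20 = 3.3541
t = (x̄ - μ₀)/SE = (32.78 - 32)/3.3541 = 0.2326
Critical value: t_{0.005,19} = ±2.861
p-value ≈ 0.8186
Decision: fail to reject H₀

Answer: t = 0.2326, fail to reject H₀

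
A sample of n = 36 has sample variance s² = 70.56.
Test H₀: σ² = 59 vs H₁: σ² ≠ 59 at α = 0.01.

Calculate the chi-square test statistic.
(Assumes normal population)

df = n - 1 = 35
χ² = (n-1)s²/σ₀² = 35×70.56/59 = 41.8576
Critical values: χ²_{0.995,35} = 17.192, χ²_{0.005,35} = 60.275
Rejection region: χ² < 17.192 or χ² > 60.275
Decision: fail to reject H₀

Answer: χ² = 41.8576, fail to reject H₀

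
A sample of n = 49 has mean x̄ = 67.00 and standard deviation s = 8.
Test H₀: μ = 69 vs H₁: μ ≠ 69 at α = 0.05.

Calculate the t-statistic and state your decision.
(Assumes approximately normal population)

df = n - 1 = 48
SE = s/√n = 8/√49 = 1.1429
t = (x̄ - μ₀)/SE = (67.00 - 69)/1.1429 = -1.7499
Critical value: t_{0.025,48} = ±2.011
p-value ≈ 0.0865
Decision: fail to reject H₀

Answer: t = -1.7499, fail to reject H₀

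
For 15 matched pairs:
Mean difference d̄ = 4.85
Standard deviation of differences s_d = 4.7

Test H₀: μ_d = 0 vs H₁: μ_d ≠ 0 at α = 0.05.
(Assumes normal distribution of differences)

df = n - 1 = 14
SE = s_d/√n = 4.7/√15 = 1.2135
t = d̄/SE = 4.85/1.2135 = 3.9967
Critical value: t_{0.025,14} = ±2.145
p-value ≈ 0.0013
Decision: reject H₀

Answer: t = 3.9967, reject H₀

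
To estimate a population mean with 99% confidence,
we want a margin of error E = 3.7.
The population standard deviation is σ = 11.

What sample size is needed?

Answer: n = 59

Derivation:
z_0.005 = 2.576
n = (z×σ/E)² = (2.576×11/3.7)²
n = 58.6508
Round up: n = 59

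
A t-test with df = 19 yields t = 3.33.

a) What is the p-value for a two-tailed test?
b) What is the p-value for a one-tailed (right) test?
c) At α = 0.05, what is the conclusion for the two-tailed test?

Using t-distribution with df = 19:
a) Two-tailed: p = 2×P(T > 3.33) = 0.0035
b) One-tailed: p = P(T > 3.33) = 0.0018
c) 0.0035 < 0.05, reject H₀

Answer: a) 0.0035, b) 0.0018, c) reject H₀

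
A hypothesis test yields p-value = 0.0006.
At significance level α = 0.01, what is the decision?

Answer: reject H₀

Derivation:
Compare p-value to α:
0.0006 < 0.01
Decision: reject H₀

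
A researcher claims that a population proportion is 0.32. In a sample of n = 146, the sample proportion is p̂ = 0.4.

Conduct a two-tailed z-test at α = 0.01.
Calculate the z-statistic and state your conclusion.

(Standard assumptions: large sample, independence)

H₀: p = 0.32, H₁: p ≠ 0.32
Standard error: SE = √(p₀(1-p₀)/n) = √(0.32×0.68/146) = 0.038606
z-statistic: z = (p̂ - p₀)/SE = (0.4 - 0.32)/0.038606 = 2.0722
Critical value: z_0.005 = ±2.576
p-value = 0.0382
Decision: fail to reject H₀ at α = 0.01

Answer: z = 2.0722, fail to reject H₀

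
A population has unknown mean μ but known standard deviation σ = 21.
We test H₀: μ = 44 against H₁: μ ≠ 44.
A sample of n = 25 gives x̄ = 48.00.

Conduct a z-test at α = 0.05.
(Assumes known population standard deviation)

Standard error: SE = σ/√n = 21/√25 = 4.2000
z-statistic: z = (x̄ - μ₀)/SE = (48.00 - 44)/4.2000 = 0.9524
Critical value: ±1.960
p-value = 0.3409
Decision: fail to reject H₀

Answer: z = 0.9524, fail to reject H₀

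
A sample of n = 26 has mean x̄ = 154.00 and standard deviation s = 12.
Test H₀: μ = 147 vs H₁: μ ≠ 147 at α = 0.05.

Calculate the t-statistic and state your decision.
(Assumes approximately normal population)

df = n - 1 = 25
SE = s/√n = 12/√26 = 2.3534
t = (x̄ - μ₀)/SE = (154.00 - 147)/2.3534 = 2.9744
Critical value: t_{0.025,25} = ±2.060
p-value ≈ 0.0064
Decision: reject H₀

Answer: t = 2.9744, reject H₀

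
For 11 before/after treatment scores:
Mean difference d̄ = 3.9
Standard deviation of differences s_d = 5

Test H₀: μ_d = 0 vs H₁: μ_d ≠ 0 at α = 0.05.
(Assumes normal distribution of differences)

df = n - 1 = 10
SE = s_d/√n = 5/√11 = 1.5076
t = d̄/SE = 3.9/1.5076 = 2.5869
Critical value: t_{0.025,10} = ±2.228
p-value ≈ 0.0271
Decision: reject H₀

Answer: t = 2.5869, reject H₀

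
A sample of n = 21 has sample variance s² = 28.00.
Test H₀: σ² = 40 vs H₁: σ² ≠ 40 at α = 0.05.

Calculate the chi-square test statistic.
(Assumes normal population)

df = n - 1 = 20
χ² = (n-1)s²/σ₀² = 20×28.00/40 = 14.0000
Critical values: χ²_{0.975,20} = 9.591, χ²_{0.025,20} = 34.170
Rejection region: χ² < 9.591 or χ² > 34.170
Decision: fail to reject H₀

Answer: χ² = 14.0000, fail to reject H₀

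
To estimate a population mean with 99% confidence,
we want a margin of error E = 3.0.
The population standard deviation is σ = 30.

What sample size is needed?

Answer: n = 664

Derivation:
z_0.005 = 2.576
n = (z×σ/E)² = (2.576×30/3.0)²
n = 663.5776
Round up: n = 664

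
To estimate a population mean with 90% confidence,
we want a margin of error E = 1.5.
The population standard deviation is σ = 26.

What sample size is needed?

Answer: n = 814

Derivation:
z_0.05 = 1.645
n = (z×σ/E)² = (1.645×26/1.5)²
n = 813.0102
Round up: n = 814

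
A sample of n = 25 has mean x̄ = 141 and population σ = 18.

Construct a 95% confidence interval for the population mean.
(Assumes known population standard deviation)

Confidence level: 95%, α = 0.05
z_0.025 = 1.960
SE = σ/√n = 18/√25 = 3.6000
Margin of error = 1.960 × 3.6000 = 7.0560
CI: x̄ ± margin = 141 ± 7.0560
CI: (133.9440, 148.0560)

Answer: (133.9440, 148.0560)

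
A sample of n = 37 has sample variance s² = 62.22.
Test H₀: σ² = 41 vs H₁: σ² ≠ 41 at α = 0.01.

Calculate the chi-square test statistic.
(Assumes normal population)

df = n - 1 = 36
χ² = (n-1)s²/σ₀² = 36×62.22/41 = 54.6322
Critical values: χ²_{0.995,36} = 17.887, χ²_{0.005,36} = 61.581
Rejection region: χ² < 17.887 or χ² > 61.581
Decision: fail to reject H₀

Answer: χ² = 54.6322, fail to reject H₀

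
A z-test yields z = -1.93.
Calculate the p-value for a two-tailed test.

For z = -1.93:
p = 2×P(Z > |-1.93|) = 2×(1 - Φ(1.93)) = 0.0536

Answer: p-value ≈ 0.0536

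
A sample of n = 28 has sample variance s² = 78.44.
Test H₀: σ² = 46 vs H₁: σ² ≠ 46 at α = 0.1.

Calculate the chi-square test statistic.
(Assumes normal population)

Answer: χ² = 46.0409, reject H₀

Derivation:
df = n - 1 = 27
χ² = (n-1)s²/σ₀² = 27×78.44/46 = 46.0409
Critical values: χ²_{0.95,27} = 16.151, χ²_{0.05,27} = 40.113
Rejection region: χ² < 16.151 or χ² > 40.113
Decision: reject H₀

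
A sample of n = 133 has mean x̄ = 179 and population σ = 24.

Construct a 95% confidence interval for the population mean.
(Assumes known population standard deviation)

Confidence level: 95%, α = 0.05
z_0.025 = 1.960
SE = σ/√n = 24/√133 = 2.0811
Margin of error = 1.960 × 2.0811 = 4.0790
CI: x̄ ± margin = 179 ± 4.0790
CI: (174.9210, 183.0790)

Answer: (174.9210, 183.0790)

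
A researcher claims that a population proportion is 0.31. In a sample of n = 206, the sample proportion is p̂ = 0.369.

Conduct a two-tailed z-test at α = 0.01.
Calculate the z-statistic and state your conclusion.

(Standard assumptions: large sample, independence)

Answer: z = 1.8310, fail to reject H₀

Derivation:
H₀: p = 0.31, H₁: p ≠ 0.31
Standard error: SE = √(p₀(1-p₀)/n) = √(0.31×0.69/206) = 0.032223
z-statistic: z = (p̂ - p₀)/SE = (0.369 - 0.31)/0.032223 = 1.8310
Critical value: z_0.005 = ±2.576
p-value = 0.0671
Decision: fail to reject H₀ at α = 0.01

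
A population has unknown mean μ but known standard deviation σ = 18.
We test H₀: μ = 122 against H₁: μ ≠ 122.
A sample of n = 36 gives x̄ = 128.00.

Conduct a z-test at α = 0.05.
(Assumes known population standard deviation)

Standard error: SE = σ/√n = 18/√36 = 3.0000
z-statistic: z = (x̄ - μ₀)/SE = (128.00 - 122)/3.0000 = 2.0000
Critical value: ±1.960
p-value = 0.0455
Decision: reject H₀

Answer: z = 2.0000, reject H₀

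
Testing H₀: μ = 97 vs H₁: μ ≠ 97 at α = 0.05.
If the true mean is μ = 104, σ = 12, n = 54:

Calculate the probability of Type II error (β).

Answer: β ≈ 0.0100

Derivation:
SE = σ/√n = 12/√54 = 1.6330
Critical values: μ₀ ± z_0.025×SE = 97 ± 1.960×1.6330
Acceptance region: (93.7993, 100.2007)
Under H₁ (μ = 104): z_high = (100.2007 - 104)/1.6330 = -2.3266, z_low = (93.7993 - 104)/1.6330 = -6.2466
β = P(not reject | H₁) = Φ(-2.3266) - Φ(-6.2466) ≈ 0.0100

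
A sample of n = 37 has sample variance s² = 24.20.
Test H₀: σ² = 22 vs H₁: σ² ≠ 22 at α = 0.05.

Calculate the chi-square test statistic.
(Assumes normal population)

Answer: χ² = 39.6000, fail to reject H₀

Derivation:
df = n - 1 = 36
χ² = (n-1)s²/σ₀² = 36×24.20/22 = 39.6000
Critical values: χ²_{0.975,36} = 21.336, χ²_{0.025,36} = 54.437
Rejection region: χ² < 21.336 or χ² > 54.437
Decision: fail to reject H₀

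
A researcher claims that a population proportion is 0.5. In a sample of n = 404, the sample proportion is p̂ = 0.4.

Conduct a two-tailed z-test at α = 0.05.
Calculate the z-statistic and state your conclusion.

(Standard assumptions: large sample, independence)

H₀: p = 0.5, H₁: p ≠ 0.5
Standard error: SE = √(p₀(1-p₀)/n) = √(0.5×0.5/404) = 0.024876
z-statistic: z = (p̂ - p₀)/SE = (0.4 - 0.5)/0.024876 = -4.0199
Critical value: z_0.025 = ±1.960
p-value = 0.0001
Decision: reject H₀ at α = 0.05

Answer: z = -4.0199, reject H₀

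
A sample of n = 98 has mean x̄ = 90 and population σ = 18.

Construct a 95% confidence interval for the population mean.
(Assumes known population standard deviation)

Answer: (86.4361, 93.5639)

Derivation:
Confidence level: 95%, α = 0.05
z_0.025 = 1.960
SE = σ/√n = 18/√98 = 1.8183
Margin of error = 1.960 × 1.8183 = 3.5639
CI: x̄ ± margin = 90 ± 3.5639
CI: (86.4361, 93.5639)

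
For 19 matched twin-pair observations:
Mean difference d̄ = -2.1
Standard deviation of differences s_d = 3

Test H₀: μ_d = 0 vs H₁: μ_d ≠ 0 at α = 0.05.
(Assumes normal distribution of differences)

Answer: t = -3.0514, reject H₀

Derivation:
df = n - 1 = 18
SE = s_d/√n = 3/√19 = 0.6882
t = d̄/SE = -2.1/0.6882 = -3.0514
Critical value: t_{0.025,18} = ±2.101
p-value ≈ 0.0069
Decision: reject H₀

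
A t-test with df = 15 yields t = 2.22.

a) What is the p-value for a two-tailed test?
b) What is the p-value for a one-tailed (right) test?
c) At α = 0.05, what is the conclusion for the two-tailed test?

Answer: a) 0.0422, b) 0.0211, c) reject H₀

Derivation:
Using t-distribution with df = 15:
a) Two-tailed: p = 2×P(T > 2.22) = 0.0422
b) One-tailed: p = P(T > 2.22) = 0.0211
c) 0.0422 < 0.05, reject H₀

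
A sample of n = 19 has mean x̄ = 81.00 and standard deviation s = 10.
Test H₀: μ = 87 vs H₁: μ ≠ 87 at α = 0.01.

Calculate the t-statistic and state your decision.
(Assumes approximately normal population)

Answer: t = -2.6153, fail to reject H₀

Derivation:
df = n - 1 = 18
SE = s/√n = 10/√19 = 2.2942
t = (x̄ - μ₀)/SE = (81.00 - 87)/2.2942 = -2.6153
Critical value: t_{0.005,18} = ±2.878
p-value ≈ 0.0175
Decision: fail to reject H₀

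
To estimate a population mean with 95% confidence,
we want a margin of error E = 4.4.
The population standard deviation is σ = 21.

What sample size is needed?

z_0.025 = 1.960
n = (z×σ/E)² = (1.960×21/4.4)²
n = 87.5075
Round up: n = 88

Answer: n = 88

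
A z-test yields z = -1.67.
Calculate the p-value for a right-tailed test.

Answer: p-value ≈ 0.9525

Derivation:
For z = -1.67:
p = P(Z > -1.67) = 1 - Φ(-1.67) = 0.9525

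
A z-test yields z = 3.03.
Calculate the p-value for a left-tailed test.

For z = 3.03:
p = P(Z < 3.03) = Φ(3.03) = 0.9988

Answer: p-value ≈ 0.9988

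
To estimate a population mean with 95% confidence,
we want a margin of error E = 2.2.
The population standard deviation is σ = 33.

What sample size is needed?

Answer: n = 865

Derivation:
z_0.025 = 1.960
n = (z×σ/E)² = (1.960×33/2.2)²
n = 864.3600
Round up: n = 865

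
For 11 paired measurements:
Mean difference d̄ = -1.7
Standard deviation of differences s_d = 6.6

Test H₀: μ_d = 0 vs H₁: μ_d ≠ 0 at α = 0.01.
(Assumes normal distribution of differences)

Answer: t = -0.8543, fail to reject H₀

Derivation:
df = n - 1 = 10
SE = s_d/√n = 6.6/√11 = 1.9900
t = d̄/SE = -1.7/1.9900 = -0.8543
Critical value: t_{0.005,10} = ±3.169
p-value ≈ 0.4129
Decision: fail to reject H₀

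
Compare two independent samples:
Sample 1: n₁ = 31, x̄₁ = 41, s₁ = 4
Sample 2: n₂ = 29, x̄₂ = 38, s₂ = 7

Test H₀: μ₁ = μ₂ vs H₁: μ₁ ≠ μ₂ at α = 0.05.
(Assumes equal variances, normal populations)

Answer: t = 2.0551, reject H₀

Derivation:
Pooled variance: s²_p = [30×4² + 28×7²]/(58) = 31.9310
s_p = 5.6508
SE = s_p×√(1/n₁ + 1/n₂) = 5.6508×√(1/31 + 1/29) = 1.4598
t = (x̄₁ - x̄₂)/SE = (41 - 38)/1.4598 = 2.0551
df = 58, t-critical = ±2.002
Decision: reject H₀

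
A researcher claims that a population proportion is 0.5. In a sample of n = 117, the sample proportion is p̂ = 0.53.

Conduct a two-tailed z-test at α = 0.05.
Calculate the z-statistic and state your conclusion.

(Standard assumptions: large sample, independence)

Answer: z = 0.6490, fail to reject H₀

Derivation:
H₀: p = 0.5, H₁: p ≠ 0.5
Standard error: SE = √(p₀(1-p₀)/n) = √(0.5×0.5/117) = 0.046225
z-statistic: z = (p̂ - p₀)/SE = (0.53 - 0.5)/0.046225 = 0.6490
Critical value: z_0.025 = ±1.960
p-value = 0.5163
Decision: fail to reject H₀ at α = 0.05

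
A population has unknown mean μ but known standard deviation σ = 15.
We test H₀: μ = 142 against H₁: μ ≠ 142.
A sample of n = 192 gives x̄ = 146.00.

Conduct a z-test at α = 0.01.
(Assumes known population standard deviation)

Answer: z = 3.6952, reject H₀

Derivation:
Standard error: SE = σ/√n = 15/√192 = 1.0825
z-statistic: z = (x̄ - μ₀)/SE = (146.00 - 142)/1.0825 = 3.6952
Critical value: ±2.576
p-value = 0.0002
Decision: reject H₀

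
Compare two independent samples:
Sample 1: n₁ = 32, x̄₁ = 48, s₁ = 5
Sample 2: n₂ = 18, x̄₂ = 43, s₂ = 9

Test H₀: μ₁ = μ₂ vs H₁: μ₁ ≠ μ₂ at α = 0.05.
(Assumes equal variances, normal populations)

Answer: t = 2.5345, reject H₀

Derivation:
Pooled variance: s²_p = [31×5² + 17×9²]/(48) = 44.8333
s_p = 6.6958
SE = s_p×√(1/n₁ + 1/n₂) = 6.6958×√(1/32 + 1/18) = 1.9728
t = (x̄₁ - x̄₂)/SE = (48 - 43)/1.9728 = 2.5345
df = 48, t-critical = ±2.011
Decision: reject H₀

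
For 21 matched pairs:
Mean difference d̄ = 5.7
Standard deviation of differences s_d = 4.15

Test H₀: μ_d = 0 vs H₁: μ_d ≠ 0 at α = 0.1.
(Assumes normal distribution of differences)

df = n - 1 = 20
SE = s_d/√n = 4.15/√21 = 0.9056
t = d̄/SE = 5.7/0.9056 = 6.2942
Critical value: t_{0.05,20} = ±1.725
p-value < 0.0001
Decision: reject H₀

Answer: t = 6.2942, reject H₀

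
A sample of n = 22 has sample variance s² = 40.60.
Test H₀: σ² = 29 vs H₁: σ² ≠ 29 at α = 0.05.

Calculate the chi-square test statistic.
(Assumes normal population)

df = n - 1 = 21
χ² = (n-1)s²/σ₀² = 21×40.60/29 = 29.4000
Critical values: χ²_{0.975,21} = 10.283, χ²_{0.025,21} = 35.479
Rejection region: χ² < 10.283 or χ² > 35.479
Decision: fail to reject H₀

Answer: χ² = 29.4000, fail to reject H₀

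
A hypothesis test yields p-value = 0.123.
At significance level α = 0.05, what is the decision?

Compare p-value to α:
0.123 ≥ 0.05
Decision: fail to reject H₀

Answer: fail to reject H₀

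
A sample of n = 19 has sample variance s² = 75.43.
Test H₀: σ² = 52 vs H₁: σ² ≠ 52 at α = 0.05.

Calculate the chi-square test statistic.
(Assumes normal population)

Answer: χ² = 26.1104, fail to reject H₀

Derivation:
df = n - 1 = 18
χ² = (n-1)s²/σ₀² = 18×75.43/52 = 26.1104
Critical values: χ²_{0.975,18} = 8.231, χ²_{0.025,18} = 31.526
Rejection region: χ² < 8.231 or χ² > 31.526
Decision: fail to reject H₀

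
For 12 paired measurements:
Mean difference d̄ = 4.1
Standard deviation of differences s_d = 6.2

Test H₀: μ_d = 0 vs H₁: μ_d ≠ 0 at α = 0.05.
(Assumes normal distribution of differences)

df = n - 1 = 11
SE = s_d/√n = 6.2/√12 = 1.7898
t = d̄/SE = 4.1/1.7898 = 2.2908
Critical value: t_{0.025,11} = ±2.201
p-value ≈ 0.0427
Decision: reject H₀

Answer: t = 2.2908, reject H₀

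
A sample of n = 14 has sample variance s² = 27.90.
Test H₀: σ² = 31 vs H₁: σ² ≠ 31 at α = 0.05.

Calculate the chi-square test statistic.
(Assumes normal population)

df = n - 1 = 13
χ² = (n-1)s²/σ₀² = 13×27.90/31 = 11.7000
Critical values: χ²_{0.975,13} = 5.009, χ²_{0.025,13} = 24.736
Rejection region: χ² < 5.009 or χ² > 24.736
Decision: fail to reject H₀

Answer: χ² = 11.7000, fail to reject H₀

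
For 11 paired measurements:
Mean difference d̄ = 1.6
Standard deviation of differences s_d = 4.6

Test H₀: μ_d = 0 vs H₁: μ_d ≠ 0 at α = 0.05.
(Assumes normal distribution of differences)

df = n - 1 = 10
SE = s_d/√n = 4.6/√11 = 1.3870
t = d̄/SE = 1.6/1.3870 = 1.1536
Critical value: t_{0.025,10} = ±2.228
p-value ≈ 0.2755
Decision: fail to reject H₀

Answer: t = 1.1536, fail to reject H₀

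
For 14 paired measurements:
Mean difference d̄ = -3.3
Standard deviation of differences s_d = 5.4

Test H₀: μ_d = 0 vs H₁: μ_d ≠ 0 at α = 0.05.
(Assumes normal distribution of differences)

df = n - 1 = 13
SE = s_d/√n = 5.4/√14 = 1.4432
t = d̄/SE = -3.3/1.4432 = -2.2866
Critical value: t_{0.025,13} = ±2.160
p-value ≈ 0.0396
Decision: reject H₀

Answer: t = -2.2866, reject H₀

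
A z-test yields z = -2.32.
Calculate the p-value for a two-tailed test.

Answer: p-value ≈ 0.0203

Derivation:
For z = -2.32:
p = 2×P(Z > |-2.32|) = 2×(1 - Φ(2.32)) = 0.0203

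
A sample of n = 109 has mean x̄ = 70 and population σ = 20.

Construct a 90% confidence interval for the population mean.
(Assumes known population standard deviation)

Answer: (66.8487, 73.1513)

Derivation:
Confidence level: 90%, α = 0.1
z_0.05 = 1.645
SE = σ/√n = 20/√109 = 1.9157
Margin of error = 1.645 × 1.9157 = 3.1513
CI: x̄ ± margin = 70 ± 3.1513
CI: (66.8487, 73.1513)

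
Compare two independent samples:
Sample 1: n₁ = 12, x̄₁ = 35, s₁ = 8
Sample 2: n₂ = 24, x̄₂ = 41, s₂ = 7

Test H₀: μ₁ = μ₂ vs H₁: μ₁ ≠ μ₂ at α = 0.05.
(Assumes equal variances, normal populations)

Pooled variance: s²_p = [11×8² + 23×7²]/(34) = 53.8529
s_p = 7.3385
SE = s_p×√(1/n₁ + 1/n₂) = 7.3385×√(1/12 + 1/24) = 2.5946
t = (x̄₁ - x̄₂)/SE = (35 - 41)/2.5946 = -2.3125
df = 34, t-critical = ±2.032
Decision: reject H₀

Answer: t = -2.3125, reject H₀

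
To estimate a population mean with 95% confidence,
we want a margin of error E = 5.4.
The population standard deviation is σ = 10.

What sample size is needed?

z_0.025 = 1.960
n = (z×σ/E)² = (1.960×10/5.4)²
n = 13.1742
Round up: n = 14

Answer: n = 14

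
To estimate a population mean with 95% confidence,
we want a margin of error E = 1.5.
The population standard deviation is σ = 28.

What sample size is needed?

z_0.025 = 1.960
n = (z×σ/E)² = (1.960×28/1.5)²
n = 1338.5842
Round up: n = 1339

Answer: n = 1339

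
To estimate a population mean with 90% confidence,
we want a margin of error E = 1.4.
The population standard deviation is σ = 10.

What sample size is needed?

z_0.05 = 1.645
n = (z×σ/E)² = (1.645×10/1.4)²
n = 138.0625
Round up: n = 139

Answer: n = 139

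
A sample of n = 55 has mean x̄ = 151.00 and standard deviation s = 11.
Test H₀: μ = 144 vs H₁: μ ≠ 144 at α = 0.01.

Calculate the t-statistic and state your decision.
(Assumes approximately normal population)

df = n - 1 = 54
SE = s/√n = 11/√55 = 1.4832
t = (x̄ - μ₀)/SE = (151.00 - 144)/1.4832 = 4.7195
Critical value: t_{0.005,54} = ±2.670
p-value < 0.0001
Decision: reject H₀

Answer: t = 4.7195, reject H₀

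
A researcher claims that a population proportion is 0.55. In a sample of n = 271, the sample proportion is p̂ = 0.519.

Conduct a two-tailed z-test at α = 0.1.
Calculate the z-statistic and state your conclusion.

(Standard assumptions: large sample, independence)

Answer: z = -1.0258, fail to reject H₀

Derivation:
H₀: p = 0.55, H₁: p ≠ 0.55
Standard error: SE = √(p₀(1-p₀)/n) = √(0.55×0.45/271) = 0.030221
z-statistic: z = (p̂ - p₀)/SE = (0.519 - 0.55)/0.030221 = -1.0258
Critical value: z_0.05 = ±1.645
p-value = 0.3050
Decision: fail to reject H₀ at α = 0.1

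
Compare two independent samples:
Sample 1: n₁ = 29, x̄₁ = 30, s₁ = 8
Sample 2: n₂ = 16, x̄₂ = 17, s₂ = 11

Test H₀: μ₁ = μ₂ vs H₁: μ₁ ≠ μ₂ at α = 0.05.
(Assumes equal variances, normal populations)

Answer: t = 4.5579, reject H₀

Derivation:
Pooled variance: s²_p = [28×8² + 15×11²]/(43) = 83.8837
s_p = 9.1588
SE = s_p×√(1/n₁ + 1/n₂) = 9.1588×√(1/29 + 1/16) = 2.8522
t = (x̄₁ - x̄₂)/SE = (30 - 17)/2.8522 = 4.5579
df = 43, t-critical = ±2.017
Decision: reject H₀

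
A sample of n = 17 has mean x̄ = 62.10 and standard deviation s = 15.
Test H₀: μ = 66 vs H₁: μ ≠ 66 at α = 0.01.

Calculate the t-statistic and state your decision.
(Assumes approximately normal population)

df = n - 1 = 16
SE = s/√n = 15/√17 = 3.6380
t = (x̄ - μ₀)/SE = (62.10 - 66)/3.6380 = -1.0720
Critical value: t_{0.005,16} = ±2.921
p-value ≈ 0.2996
Decision: fail to reject H₀

Answer: t = -1.0720, fail to reject H₀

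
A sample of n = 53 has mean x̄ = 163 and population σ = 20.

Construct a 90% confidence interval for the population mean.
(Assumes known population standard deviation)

Answer: (158.4809, 167.5191)

Derivation:
Confidence level: 90%, α = 0.1
z_0.05 = 1.645
SE = σ/√n = 20/√53 = 2.7472
Margin of error = 1.645 × 2.7472 = 4.5191
CI: x̄ ± margin = 163 ± 4.5191
CI: (158.4809, 167.5191)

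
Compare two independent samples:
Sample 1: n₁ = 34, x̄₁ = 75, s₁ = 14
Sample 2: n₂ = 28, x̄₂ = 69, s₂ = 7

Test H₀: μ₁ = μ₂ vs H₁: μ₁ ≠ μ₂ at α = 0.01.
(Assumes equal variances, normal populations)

Pooled variance: s²_p = [33×14² + 27×7²]/(60) = 129.8500
s_p = 11.3952
SE = s_p×√(1/n₁ + 1/n₂) = 11.3952×√(1/34 + 1/28) = 2.9080
t = (x̄₁ - x̄₂)/SE = (75 - 69)/2.9080 = 2.0633
df = 60, t-critical = ±2.660
Decision: fail to reject H₀

Answer: t = 2.0633, fail to reject H₀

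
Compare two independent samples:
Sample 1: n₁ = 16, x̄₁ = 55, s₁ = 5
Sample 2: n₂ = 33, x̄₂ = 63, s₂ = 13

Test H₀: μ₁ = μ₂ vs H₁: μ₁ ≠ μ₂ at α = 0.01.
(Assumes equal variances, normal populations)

Pooled variance: s²_p = [15×5² + 32×13²]/(47) = 123.0426
s_p = 11.0925
SE = s_p×√(1/n₁ + 1/n₂) = 11.0925×√(1/16 + 1/33) = 3.3792
t = (x̄₁ - x̄₂)/SE = (55 - 63)/3.3792 = -2.3674
df = 47, t-critical = ±2.685
Decision: fail to reject H₀

Answer: t = -2.3674, fail to reject H₀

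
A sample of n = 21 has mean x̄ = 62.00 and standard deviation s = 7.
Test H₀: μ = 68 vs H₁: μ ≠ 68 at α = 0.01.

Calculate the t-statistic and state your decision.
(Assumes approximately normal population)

df = n - 1 = 20
SE = s/√n = 7/√21 = 1.5275
t = (x̄ - μ₀)/SE = (62.00 - 68)/1.5275 = -3.9280
Critical value: t_{0.005,20} = ±2.845
p-value ≈ 0.0008
Decision: reject H₀

Answer: t = -3.9280, reject H₀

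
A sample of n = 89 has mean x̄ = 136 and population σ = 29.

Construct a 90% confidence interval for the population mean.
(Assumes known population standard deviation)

Answer: (130.9433, 141.0567)

Derivation:
Confidence level: 90%, α = 0.1
z_0.05 = 1.645
SE = σ/√n = 29/√89 = 3.0740
Margin of error = 1.645 × 3.0740 = 5.0567
CI: x̄ ± margin = 136 ± 5.0567
CI: (130.9433, 141.0567)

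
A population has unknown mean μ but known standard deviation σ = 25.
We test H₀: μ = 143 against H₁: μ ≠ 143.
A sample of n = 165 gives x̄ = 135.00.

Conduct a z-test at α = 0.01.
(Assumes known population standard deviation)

Standard error: SE = σ/√n = 25/√165 = 1.9462
z-statistic: z = (x̄ - μ₀)/SE = (135.00 - 143)/1.9462 = -4.1106
Critical value: ±2.576
p-value < 0.0001
Decision: reject H₀

Answer: z = -4.1106, reject H₀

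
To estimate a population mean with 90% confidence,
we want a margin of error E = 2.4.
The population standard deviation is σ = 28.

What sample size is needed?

z_0.05 = 1.645
n = (z×σ/E)² = (1.645×28/2.4)²
n = 368.3201
Round up: n = 369

Answer: n = 369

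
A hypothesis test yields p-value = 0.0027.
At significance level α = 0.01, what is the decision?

Compare p-value to α:
0.0027 < 0.01
Decision: reject H₀

Answer: reject H₀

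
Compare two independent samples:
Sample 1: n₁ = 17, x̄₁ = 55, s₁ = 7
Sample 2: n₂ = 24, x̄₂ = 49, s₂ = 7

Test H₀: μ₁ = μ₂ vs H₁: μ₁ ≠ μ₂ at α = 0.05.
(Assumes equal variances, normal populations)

Pooled variance: s²_p = [16×7² + 23×7²]/(39) = 49.0000
s_p = 7.0000
SE = s_p×√(1/n₁ + 1/n₂) = 7.0000×√(1/17 + 1/24) = 2.2190
t = (x̄₁ - x̄₂)/SE = (55 - 49)/2.2190 = 2.7039
df = 39, t-critical = ±2.023
Decision: reject H₀

Answer: t = 2.7039, reject H₀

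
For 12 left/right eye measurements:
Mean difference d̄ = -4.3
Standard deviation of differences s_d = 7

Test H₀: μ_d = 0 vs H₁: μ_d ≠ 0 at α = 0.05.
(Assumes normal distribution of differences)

Answer: t = -2.1280, fail to reject H₀

Derivation:
df = n - 1 = 11
SE = s_d/√n = 7/√12 = 2.0207
t = d̄/SE = -4.3/2.0207 = -2.1280
Critical value: t_{0.025,11} = ±2.201
p-value ≈ 0.0568
Decision: fail to reject H₀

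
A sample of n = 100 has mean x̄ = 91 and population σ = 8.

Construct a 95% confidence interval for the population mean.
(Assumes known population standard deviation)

Answer: (89.4320, 92.5680)

Derivation:
Confidence level: 95%, α = 0.05
z_0.025 = 1.960
SE = σ/√n = 8/√100 = 0.8000
Margin of error = 1.960 × 0.8000 = 1.5680
CI: x̄ ± margin = 91 ± 1.5680
CI: (89.4320, 92.5680)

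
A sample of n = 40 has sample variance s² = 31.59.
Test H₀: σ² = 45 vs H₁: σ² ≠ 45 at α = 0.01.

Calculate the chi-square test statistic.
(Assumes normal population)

Answer: χ² = 27.3780, fail to reject H₀

Derivation:
df = n - 1 = 39
χ² = (n-1)s²/σ₀² = 39×31.59/45 = 27.3780
Critical values: χ²_{0.995,39} = 19.996, χ²_{0.005,39} = 65.476
Rejection region: χ² < 19.996 or χ² > 65.476
Decision: fail to reject H₀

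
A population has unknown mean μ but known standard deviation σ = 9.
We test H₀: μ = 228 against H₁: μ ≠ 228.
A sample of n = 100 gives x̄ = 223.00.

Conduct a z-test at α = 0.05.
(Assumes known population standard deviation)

Standard error: SE = σ/√n = 9/√100 = 0.9000
z-statistic: z = (x̄ - μ₀)/SE = (223.00 - 228)/0.9000 = -5.5556
Critical value: ±1.960
p-value < 0.0001
Decision: reject H₀

Answer: z = -5.5556, reject H₀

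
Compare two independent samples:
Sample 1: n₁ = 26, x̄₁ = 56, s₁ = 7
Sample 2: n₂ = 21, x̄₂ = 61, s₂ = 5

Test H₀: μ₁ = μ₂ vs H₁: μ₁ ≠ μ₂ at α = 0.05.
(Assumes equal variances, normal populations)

Pooled variance: s²_p = [25×7² + 20×5²]/(45) = 38.3333
s_p = 6.1914
SE = s_p×√(1/n₁ + 1/n₂) = 6.1914×√(1/26 + 1/21) = 1.8165
t = (x̄₁ - x̄₂)/SE = (56 - 61)/1.8165 = -2.7525
df = 45, t-critical = ±2.014
Decision: reject H₀

Answer: t = -2.7525, reject H₀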